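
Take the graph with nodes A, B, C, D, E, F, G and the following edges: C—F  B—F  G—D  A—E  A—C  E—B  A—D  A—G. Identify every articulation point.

A

Removing A increases the component count from 1 to 2, so A is a cut vertex.
By contrast removing B leaves 1 component; it is not a cut vertex. No other vertex is a cut vertex either.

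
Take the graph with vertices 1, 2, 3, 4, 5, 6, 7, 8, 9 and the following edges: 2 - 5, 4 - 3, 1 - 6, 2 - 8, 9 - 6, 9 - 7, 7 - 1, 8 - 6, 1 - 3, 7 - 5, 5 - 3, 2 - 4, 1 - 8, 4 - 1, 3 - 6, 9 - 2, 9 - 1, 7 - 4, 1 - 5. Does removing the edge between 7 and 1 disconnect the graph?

No

After removing 7 - 1, the path 7-9-1 still connects them, so the edge is not a bridge.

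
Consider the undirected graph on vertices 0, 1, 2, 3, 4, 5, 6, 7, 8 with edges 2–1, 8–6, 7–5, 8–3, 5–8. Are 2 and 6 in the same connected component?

The component containing 2 is {1, 2}, and 6 is not in it.

No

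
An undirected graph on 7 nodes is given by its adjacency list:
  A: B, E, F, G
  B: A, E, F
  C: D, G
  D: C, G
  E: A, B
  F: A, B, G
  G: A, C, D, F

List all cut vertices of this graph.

Removing G increases the component count from 1 to 2, so G is a cut vertex.
By contrast removing C leaves 1 component; it is not a cut vertex. No other vertex is a cut vertex either.

G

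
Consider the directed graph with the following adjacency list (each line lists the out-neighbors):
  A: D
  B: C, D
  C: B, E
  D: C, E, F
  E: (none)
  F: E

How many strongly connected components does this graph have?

4

{B, C, D} are all mutually reachable — one SCC of size 3.
{A} is an SCC by itself.
{F} is an SCC by itself.
{E} is an SCC by itself.
That gives 4 strongly connected components.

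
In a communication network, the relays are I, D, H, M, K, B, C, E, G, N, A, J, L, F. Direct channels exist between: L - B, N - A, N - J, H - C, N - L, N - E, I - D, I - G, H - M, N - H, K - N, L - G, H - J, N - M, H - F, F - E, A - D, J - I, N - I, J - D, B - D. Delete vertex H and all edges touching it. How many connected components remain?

2

With H gone, the remaining components are: {C}; {A, B, D, E, F, G, I, J, K, L, M, N}.
That is 2 components.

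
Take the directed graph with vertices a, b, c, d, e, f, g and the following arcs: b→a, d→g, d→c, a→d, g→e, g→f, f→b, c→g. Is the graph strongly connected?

No

There is no directed path from e to b, so the graph is not strongly connected.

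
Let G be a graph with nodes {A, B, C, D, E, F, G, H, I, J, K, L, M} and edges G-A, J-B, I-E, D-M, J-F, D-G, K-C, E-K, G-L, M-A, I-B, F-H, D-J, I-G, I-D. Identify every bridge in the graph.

C-K, E-I, E-K, F-H, F-J, G-L

The edges on the cycle I-D-J-B-I are not bridges since each lies on that cycle.
But removing E-K disconnects E from K; removing C-K disconnects C from K; removing F-H disconnects F from H; removing I-E disconnects I from E — these are bridges.
In total 6 edges are bridges.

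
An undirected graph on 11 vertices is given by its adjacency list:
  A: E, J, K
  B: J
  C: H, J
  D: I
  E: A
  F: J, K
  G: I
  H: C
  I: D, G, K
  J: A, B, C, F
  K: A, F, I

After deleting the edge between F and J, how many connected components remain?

1

F and J are still connected via F-K-A-J, so the component count stays at 1.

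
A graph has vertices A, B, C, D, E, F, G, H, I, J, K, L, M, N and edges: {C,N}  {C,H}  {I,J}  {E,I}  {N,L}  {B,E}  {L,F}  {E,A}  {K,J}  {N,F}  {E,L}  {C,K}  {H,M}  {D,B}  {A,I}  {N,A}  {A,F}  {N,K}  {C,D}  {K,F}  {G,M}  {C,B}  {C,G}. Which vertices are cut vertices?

C

Removing C increases the component count from 1 to 2, so C is a cut vertex.
By contrast removing L leaves 1 component; it is not a cut vertex. No other vertex is a cut vertex either.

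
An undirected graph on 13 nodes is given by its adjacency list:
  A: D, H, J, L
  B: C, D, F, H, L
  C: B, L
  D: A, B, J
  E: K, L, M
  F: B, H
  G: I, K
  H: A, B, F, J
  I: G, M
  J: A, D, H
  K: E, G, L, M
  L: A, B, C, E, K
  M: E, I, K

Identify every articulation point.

L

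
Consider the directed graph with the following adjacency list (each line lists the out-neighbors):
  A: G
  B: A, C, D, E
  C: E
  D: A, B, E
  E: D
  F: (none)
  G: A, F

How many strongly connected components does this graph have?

{B, C, D, E} are all mutually reachable — one SCC of size 4.
{A, G} are all mutually reachable — one SCC of size 2.
{F} is an SCC by itself.
That gives 3 strongly connected components.

3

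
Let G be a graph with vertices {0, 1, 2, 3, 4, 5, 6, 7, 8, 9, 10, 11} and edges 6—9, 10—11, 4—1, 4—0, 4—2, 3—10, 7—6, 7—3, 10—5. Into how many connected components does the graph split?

3

8 is isolated — a component by itself.
Starting from 0 we can reach 0, 1, 2, 4. That is one component of size 4.
Starting from 3 we can reach 3, 5, 6, 7, 9, 10, 11. That is one component of size 7.
Total: 3 components.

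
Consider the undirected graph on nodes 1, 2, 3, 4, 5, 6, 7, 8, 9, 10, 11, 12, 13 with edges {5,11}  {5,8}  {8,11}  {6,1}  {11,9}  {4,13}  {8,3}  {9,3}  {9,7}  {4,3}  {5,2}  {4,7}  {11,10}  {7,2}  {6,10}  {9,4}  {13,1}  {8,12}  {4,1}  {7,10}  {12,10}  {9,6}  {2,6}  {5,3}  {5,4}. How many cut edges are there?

The edges on the cycle 5-8-11-9-7-2-5 are not bridges since each lies on that cycle.
Every edge lies on some cycle, so there are no bridges.

0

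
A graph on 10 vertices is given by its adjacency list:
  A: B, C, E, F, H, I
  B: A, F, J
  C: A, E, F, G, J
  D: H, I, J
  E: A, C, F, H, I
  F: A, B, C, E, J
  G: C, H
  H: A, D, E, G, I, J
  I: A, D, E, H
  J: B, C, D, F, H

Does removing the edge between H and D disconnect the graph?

No

After removing H-D, the path H-I-D still connects them, so the edge is not a bridge.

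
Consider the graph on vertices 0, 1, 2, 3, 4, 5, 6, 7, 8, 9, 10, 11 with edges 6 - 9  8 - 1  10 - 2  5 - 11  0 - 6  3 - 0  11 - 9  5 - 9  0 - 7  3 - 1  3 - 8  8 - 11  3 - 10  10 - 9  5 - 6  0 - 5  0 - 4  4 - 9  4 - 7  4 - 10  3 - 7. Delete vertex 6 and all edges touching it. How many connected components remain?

1

With 6 gone, the remaining components are: {0, 1, 2, 3, 4, 5, 7, 8, 9, 10, 11}.
That is 1 component.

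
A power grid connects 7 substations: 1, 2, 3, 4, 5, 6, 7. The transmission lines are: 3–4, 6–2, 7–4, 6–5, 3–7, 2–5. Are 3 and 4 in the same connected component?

Yes

From 3 we can reach 3, 4, 7, which includes 4.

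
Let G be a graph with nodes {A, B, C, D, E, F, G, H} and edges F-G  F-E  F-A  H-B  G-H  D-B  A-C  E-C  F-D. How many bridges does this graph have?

The edges on the cycle F-G-H-B-D-F are not bridges since each lies on that cycle.
Every edge lies on some cycle, so there are no bridges.

0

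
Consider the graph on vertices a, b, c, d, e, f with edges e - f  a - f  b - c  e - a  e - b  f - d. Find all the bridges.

b-c, b-e, d-f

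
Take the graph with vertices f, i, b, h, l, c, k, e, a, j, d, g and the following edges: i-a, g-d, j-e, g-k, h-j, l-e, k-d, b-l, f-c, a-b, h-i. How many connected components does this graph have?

3

Starting from c we can reach c, f. That is one component of size 2.
Starting from d we can reach d, g, k. That is one component of size 3.
Starting from a we can reach a, b, e, h, i, j, l. That is one component of size 7.
Total: 3 components.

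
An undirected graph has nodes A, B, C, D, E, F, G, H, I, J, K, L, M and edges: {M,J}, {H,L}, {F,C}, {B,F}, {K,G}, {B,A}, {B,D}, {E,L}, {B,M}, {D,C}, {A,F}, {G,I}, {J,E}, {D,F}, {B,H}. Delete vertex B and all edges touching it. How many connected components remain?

With B gone, the remaining components are: {G, I, K}; {A, C, D, F}; {E, H, J, L, M}.
That is 3 components.

3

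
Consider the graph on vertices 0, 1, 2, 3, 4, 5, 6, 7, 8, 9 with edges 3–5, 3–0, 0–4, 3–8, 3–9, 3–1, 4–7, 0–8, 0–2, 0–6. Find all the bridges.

0-2, 0-4, 0-6, 1-3, 3-5, 3-9, 4-7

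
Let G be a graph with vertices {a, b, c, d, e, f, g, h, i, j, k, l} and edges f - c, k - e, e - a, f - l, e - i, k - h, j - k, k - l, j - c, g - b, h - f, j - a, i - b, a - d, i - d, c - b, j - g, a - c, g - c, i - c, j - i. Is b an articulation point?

Deleting b leaves 1 component (was 1) (its neighbors c, g, i remain connected to each other), so b is not a cut vertex.

No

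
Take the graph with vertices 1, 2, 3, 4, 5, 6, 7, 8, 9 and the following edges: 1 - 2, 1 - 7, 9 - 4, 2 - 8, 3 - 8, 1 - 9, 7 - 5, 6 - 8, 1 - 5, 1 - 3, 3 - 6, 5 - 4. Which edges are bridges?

none

The edges on the cycle 3-6-8-3 are not bridges since each lies on that cycle.
Every edge lies on some cycle, so there are no bridges.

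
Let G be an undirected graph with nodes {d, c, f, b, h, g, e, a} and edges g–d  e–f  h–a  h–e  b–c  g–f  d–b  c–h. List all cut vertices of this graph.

h

Removing h increases the component count from 1 to 2, so h is a cut vertex.
By contrast removing c leaves 1 component; it is not a cut vertex. No other vertex is a cut vertex either.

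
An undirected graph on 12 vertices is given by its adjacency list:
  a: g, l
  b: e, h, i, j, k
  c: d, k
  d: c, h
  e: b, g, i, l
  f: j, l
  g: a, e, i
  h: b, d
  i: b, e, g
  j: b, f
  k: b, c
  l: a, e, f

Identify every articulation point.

Removing b increases the component count from 1 to 2, so b is a cut vertex.
By contrast removing l leaves 1 component; it is not a cut vertex. No other vertex is a cut vertex either.

b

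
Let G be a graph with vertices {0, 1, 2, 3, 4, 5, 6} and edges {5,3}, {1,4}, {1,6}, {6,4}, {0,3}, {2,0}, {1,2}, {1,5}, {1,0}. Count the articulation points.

Removing 1 increases the component count from 1 to 2, so 1 is a cut vertex.
By contrast removing 3 leaves 1 component; it is not a cut vertex. No other vertex is a cut vertex either.

1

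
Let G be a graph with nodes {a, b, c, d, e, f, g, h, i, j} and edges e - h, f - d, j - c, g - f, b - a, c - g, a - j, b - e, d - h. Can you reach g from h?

Yes

From h we can reach a, b, c, d, e, f, g, h, j, which includes g.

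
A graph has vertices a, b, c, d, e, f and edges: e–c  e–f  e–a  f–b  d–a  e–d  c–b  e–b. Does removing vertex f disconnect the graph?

No

Deleting f leaves 1 component (was 1) (its neighbors b, e remain connected to each other), so f is not a cut vertex.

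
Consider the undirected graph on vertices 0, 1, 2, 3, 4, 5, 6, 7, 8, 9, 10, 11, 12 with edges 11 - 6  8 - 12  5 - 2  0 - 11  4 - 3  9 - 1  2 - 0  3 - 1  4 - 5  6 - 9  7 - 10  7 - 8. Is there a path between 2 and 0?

From 2 we can reach 0, 1, 2, 3, 4, 5, 6, 9, 11, which includes 0.

Yes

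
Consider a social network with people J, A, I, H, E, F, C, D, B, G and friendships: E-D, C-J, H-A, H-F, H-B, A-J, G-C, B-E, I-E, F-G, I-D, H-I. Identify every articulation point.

H

Removing H increases the component count from 1 to 2, so H is a cut vertex.
By contrast removing C leaves 1 component; it is not a cut vertex. No other vertex is a cut vertex either.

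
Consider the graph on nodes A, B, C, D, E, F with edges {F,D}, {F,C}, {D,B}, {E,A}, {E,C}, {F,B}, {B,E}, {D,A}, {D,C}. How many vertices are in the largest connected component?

Starting from A we can reach A, B, C, D, E, F. That is one component of size 6.
The largest has 6 vertices.

6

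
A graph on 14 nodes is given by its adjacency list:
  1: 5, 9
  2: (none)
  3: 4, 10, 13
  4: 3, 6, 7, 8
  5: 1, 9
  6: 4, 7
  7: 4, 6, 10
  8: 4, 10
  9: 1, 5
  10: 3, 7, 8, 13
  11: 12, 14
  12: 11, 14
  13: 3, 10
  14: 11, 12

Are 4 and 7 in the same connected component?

From 4 we can reach 3, 4, 6, 7, 8, 10, 13, which includes 7.

Yes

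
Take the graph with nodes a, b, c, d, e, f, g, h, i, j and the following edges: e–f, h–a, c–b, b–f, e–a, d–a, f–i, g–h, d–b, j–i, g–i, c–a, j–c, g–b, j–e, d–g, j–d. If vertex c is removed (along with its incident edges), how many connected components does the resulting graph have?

With c gone, the remaining components are: {a, b, d, e, f, g, h, i, j}.
That is 1 component.

1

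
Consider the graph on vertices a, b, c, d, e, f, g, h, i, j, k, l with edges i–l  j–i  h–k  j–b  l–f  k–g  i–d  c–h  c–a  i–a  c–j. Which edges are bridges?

b-j, c-h, d-i, f-l, g-k, h-k, i-l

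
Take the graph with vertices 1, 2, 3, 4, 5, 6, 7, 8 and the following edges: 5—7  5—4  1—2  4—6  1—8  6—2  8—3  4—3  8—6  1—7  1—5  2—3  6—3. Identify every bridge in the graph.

none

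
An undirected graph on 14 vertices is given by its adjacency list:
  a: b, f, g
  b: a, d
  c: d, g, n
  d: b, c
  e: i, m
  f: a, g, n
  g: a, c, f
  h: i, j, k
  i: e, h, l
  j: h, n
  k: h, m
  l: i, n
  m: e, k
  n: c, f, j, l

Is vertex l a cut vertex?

No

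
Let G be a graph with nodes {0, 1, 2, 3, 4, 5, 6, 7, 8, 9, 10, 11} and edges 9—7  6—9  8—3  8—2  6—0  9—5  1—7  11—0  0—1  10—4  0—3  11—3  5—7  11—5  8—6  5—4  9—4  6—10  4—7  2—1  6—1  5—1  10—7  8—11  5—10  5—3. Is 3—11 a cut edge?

No

After removing 3—11, the path 3-8-11 still connects them, so the edge is not a bridge.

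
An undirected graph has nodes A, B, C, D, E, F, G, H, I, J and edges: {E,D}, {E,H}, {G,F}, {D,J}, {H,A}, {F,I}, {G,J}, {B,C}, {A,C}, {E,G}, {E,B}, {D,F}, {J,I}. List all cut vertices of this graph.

E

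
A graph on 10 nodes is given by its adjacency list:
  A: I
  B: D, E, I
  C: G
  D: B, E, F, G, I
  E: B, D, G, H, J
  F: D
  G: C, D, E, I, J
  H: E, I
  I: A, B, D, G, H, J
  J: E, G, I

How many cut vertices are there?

3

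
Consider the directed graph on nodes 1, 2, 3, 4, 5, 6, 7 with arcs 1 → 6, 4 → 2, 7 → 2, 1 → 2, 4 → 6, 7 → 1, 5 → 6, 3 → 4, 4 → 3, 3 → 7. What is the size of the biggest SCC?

2

{3, 4} are all mutually reachable — one SCC of size 2.
{6} is an SCC by itself.
{5} is an SCC by itself.
{1} is an SCC by itself.
{7} is an SCC by itself.
(and 1 more singleton SCC)
The largest has 2 vertices.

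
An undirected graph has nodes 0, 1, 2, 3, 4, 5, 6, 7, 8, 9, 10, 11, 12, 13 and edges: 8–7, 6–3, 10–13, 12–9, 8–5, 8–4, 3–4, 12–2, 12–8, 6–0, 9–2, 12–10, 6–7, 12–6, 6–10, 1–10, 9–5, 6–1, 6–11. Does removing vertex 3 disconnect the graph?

No

Deleting 3 leaves 1 component (was 1) (its neighbors 4, 6 remain connected to each other), so 3 is not a cut vertex.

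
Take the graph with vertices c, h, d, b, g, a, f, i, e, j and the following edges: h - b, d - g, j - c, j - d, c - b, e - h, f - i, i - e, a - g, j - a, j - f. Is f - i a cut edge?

No

After removing f - i, the path f-j-c-b-h-e-i still connects them, so the edge is not a bridge.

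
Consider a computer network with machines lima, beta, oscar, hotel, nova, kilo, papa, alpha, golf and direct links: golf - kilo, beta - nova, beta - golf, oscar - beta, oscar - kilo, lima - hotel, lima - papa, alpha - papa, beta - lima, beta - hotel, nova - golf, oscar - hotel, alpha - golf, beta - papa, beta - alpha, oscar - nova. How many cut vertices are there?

0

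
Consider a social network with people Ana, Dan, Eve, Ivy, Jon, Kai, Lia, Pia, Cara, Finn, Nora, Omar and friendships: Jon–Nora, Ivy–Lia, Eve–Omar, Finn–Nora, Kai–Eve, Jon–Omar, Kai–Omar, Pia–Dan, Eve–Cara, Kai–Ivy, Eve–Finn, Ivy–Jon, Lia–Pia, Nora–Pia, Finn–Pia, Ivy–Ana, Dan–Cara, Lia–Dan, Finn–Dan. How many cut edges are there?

1

The edges on the cycle Kai-Ivy-Jon-Nora-Finn-Eve-Kai are not bridges since each lies on that cycle.
But removing Ivy–Ana disconnects Ivy from Ana — this is a bridge.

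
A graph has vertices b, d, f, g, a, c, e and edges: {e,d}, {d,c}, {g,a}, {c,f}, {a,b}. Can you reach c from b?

No

The component containing b is {a, b, g}, and c is not in it.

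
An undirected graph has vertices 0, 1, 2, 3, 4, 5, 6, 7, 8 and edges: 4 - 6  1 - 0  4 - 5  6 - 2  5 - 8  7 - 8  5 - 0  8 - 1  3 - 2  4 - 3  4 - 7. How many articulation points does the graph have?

Removing 4 increases the component count from 1 to 2, so 4 is a cut vertex.
By contrast removing 7 leaves 1 component; it is not a cut vertex. No other vertex is a cut vertex either.

1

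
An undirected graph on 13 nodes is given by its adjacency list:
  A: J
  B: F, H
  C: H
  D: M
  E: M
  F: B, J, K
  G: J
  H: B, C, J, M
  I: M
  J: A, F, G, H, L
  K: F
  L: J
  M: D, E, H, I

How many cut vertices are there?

4

Removing F increases the component count from 1 to 2, so F is a cut vertex.
Removing H increases the component count from 1 to 3, so H is a cut vertex.
Removing J increases the component count from 1 to 4, so J is a cut vertex.
Likewise M is a cut vertex.
By contrast removing A leaves 1 component; it is not a cut vertex. No other vertex is a cut vertex either.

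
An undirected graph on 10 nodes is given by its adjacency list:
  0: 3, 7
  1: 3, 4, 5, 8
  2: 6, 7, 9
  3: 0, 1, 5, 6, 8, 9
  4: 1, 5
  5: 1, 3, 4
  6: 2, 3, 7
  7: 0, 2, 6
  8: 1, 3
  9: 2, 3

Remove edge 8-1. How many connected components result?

8 and 1 are still connected via 8-3-1, so the component count stays at 1.

1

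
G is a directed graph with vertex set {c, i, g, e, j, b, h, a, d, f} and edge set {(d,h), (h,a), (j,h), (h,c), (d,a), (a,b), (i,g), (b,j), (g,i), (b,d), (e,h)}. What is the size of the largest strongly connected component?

5

{a, b, d, h, j} are all mutually reachable — one SCC of size 5.
{g, i} are all mutually reachable — one SCC of size 2.
{e} is an SCC by itself.
{f} is an SCC by itself.
{c} is an SCC by itself.
The largest has 5 vertices.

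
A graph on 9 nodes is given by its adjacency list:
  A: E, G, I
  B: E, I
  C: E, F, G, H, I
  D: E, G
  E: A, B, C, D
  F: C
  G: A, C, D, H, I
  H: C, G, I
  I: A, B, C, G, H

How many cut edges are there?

1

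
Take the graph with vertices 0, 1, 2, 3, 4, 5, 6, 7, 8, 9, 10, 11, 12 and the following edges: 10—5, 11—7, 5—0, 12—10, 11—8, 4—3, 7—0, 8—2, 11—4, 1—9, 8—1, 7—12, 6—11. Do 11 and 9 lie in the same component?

Yes

From 11 we can reach 0, 1, 2, 3, 4, 5, 6, 7, 8, 9, 10, 11, 12, which includes 9.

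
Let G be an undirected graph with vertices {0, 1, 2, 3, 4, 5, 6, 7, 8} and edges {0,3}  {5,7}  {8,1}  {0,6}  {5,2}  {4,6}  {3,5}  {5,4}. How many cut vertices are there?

1

Removing 5 increases the component count from 2 to 4, so 5 is a cut vertex.
By contrast removing 7 leaves 2 components; it is not a cut vertex. No other vertex is a cut vertex either.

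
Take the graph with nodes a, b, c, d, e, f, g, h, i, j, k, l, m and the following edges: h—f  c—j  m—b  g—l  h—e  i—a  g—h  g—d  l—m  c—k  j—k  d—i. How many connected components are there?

Starting from c we can reach c, j, k. That is one component of size 3.
Starting from a we can reach a, b, d, e, f, g, h, i, l, m. That is one component of size 10.
Total: 2 components.

2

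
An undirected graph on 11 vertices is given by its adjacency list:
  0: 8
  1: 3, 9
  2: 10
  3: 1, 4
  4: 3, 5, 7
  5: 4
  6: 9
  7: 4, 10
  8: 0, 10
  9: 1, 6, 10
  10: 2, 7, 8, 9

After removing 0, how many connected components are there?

With 0 gone, the remaining components are: {1, 2, 3, 4, 5, 6, 7, 8, 9, 10}.
That is 1 component.

1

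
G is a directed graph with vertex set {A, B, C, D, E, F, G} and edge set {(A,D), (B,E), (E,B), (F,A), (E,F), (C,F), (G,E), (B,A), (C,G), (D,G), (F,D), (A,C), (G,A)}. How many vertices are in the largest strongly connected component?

{A, B, C, D, E, F, G} are all mutually reachable — one SCC of size 7.
The largest has 7 vertices.

7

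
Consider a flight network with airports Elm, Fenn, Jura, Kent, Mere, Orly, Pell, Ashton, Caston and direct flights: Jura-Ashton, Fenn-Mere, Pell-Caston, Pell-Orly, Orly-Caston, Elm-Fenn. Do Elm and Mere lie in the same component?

From Elm we can reach Elm, Fenn, Mere, which includes Mere.

Yes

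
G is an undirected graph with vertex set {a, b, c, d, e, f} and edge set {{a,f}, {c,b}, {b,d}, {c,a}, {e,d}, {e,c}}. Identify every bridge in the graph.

a-c, a-f

The edges on the cycle e-c-b-d-e are not bridges since each lies on that cycle.
But removing a-f disconnects a from f; removing c-a disconnects c from a — these are bridges.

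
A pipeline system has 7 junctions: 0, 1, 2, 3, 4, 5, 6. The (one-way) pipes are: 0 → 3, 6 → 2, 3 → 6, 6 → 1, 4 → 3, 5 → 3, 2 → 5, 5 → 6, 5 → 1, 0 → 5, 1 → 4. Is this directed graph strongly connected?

There is no directed path from 1 to 0, so the graph is not strongly connected.

No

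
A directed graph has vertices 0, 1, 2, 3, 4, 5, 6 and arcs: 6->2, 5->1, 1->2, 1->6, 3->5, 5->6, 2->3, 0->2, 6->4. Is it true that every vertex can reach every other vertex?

There is no directed path from 4 to 2, so the graph is not strongly connected.

No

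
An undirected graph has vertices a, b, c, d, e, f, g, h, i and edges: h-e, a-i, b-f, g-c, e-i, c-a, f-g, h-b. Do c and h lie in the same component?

Yes

From c we can reach a, b, c, e, f, g, h, i, which includes h.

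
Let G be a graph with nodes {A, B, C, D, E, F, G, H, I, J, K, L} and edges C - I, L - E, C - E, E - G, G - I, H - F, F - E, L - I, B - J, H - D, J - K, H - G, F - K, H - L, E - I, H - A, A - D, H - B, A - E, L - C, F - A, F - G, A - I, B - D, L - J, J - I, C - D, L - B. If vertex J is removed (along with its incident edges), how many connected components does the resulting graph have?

1

With J gone, the remaining components are: {A, B, C, D, E, F, G, H, I, K, L}.
That is 1 component.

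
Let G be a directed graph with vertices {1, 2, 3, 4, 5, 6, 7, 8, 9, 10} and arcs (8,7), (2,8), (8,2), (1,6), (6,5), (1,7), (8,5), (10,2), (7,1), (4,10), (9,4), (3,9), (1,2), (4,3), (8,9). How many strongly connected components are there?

3

{1, 2, 3, 4, 7, 8, 9, 10} are all mutually reachable — one SCC of size 8.
{5} is an SCC by itself.
{6} is an SCC by itself.
That gives 3 strongly connected components.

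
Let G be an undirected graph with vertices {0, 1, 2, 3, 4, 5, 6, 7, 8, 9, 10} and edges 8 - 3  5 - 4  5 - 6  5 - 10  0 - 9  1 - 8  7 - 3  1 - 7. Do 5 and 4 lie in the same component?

From 5 we can reach 4, 5, 6, 10, which includes 4.

Yes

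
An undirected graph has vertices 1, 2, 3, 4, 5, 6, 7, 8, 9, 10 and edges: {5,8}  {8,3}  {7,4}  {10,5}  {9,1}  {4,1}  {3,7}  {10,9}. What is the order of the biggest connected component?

6 is isolated — a component by itself.
2 is isolated — a component by itself.
Starting from 1 we can reach 1, 3, 4, 5, 7, 8, 9, 10. That is one component of size 8.
The largest has 8 vertices.

8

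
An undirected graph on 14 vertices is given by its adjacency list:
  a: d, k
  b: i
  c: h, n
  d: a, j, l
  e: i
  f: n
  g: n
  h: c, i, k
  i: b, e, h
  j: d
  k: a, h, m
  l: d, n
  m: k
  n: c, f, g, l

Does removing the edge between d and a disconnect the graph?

No

After removing d-a, the path d-l-n-c-h-k-a still connects them, so the edge is not a bridge.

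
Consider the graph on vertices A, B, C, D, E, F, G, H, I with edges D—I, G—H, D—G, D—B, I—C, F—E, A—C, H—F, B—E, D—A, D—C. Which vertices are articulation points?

D

Removing D increases the component count from 1 to 2, so D is a cut vertex.
By contrast removing I leaves 1 component; it is not a cut vertex. No other vertex is a cut vertex either.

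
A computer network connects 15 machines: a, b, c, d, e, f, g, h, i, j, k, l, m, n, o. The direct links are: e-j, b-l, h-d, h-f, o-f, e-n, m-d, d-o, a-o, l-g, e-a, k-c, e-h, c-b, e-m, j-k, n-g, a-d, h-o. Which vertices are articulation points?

e

Removing e increases the component count from 2 to 3, so e is a cut vertex.
By contrast removing f leaves 2 components; it is not a cut vertex. No other vertex is a cut vertex either.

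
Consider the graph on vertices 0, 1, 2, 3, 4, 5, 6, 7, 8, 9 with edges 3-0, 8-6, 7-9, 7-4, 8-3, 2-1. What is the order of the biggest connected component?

4

5 is isolated — a component by itself.
Starting from 1 we can reach 1, 2. That is one component of size 2.
Starting from 4 we can reach 4, 7, 9. That is one component of size 3.
Starting from 0 we can reach 0, 3, 6, 8. That is one component of size 4.
The largest has 4 vertices.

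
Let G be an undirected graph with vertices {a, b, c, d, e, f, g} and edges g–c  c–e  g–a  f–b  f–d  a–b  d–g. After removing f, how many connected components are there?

With f gone, the remaining components are: {a, b, c, d, e, g}.
That is 1 component.

1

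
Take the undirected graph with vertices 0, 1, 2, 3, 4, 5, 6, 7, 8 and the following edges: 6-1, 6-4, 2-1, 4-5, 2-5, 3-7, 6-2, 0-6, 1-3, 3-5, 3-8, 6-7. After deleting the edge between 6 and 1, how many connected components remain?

1

6 and 1 are still connected via 6-2-1, so the component count stays at 1.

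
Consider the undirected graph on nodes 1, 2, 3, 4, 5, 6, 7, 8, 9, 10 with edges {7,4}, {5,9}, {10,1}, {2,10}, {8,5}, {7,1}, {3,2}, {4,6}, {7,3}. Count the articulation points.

3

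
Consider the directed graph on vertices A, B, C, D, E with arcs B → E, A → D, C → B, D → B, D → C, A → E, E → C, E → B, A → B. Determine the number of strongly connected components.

{B, C, E} are all mutually reachable — one SCC of size 3.
{D} is an SCC by itself.
{A} is an SCC by itself.
That gives 3 strongly connected components.

3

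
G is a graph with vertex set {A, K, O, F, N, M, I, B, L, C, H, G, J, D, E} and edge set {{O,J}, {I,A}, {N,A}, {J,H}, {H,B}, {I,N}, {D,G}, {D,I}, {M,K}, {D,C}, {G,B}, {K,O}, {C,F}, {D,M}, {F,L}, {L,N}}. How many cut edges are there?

The edges on the cycle D-C-F-L-N-A-I-D are not bridges since each lies on that cycle.
Every edge lies on some cycle, so there are no bridges.

0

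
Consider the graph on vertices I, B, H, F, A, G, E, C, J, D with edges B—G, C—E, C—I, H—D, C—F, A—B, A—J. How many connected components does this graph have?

3

Starting from D we can reach D, H. That is one component of size 2.
Starting from C we can reach C, E, F, I. That is one component of size 4.
Starting from A we can reach A, B, G, J. That is one component of size 4.
Total: 3 components.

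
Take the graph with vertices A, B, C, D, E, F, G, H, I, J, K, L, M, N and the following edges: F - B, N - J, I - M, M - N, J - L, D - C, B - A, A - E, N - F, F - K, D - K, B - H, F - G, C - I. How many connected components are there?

1

Starting from A we can reach A, B, C, D, E, F, G, H, I, J, K, L, M, N. That is one component of size 14.
Total: 1 component.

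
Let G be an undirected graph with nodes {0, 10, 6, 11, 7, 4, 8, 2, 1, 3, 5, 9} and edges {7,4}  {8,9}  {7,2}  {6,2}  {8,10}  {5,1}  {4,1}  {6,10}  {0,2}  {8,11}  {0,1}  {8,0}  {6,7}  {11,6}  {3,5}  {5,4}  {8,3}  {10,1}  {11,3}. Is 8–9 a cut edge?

Removing 8–9 leaves no path between 8 and 9: the component count goes from 1 to 2. So it is a bridge.

Yes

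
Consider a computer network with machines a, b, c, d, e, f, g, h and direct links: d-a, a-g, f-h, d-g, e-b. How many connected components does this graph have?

4

c is isolated — a component by itself.
Starting from f we can reach f, h. That is one component of size 2.
Starting from b we can reach b, e. That is one component of size 2.
Starting from a we can reach a, d, g. That is one component of size 3.
Total: 4 components.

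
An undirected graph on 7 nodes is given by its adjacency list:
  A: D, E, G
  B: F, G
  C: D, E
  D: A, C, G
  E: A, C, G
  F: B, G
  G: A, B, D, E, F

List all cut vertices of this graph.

G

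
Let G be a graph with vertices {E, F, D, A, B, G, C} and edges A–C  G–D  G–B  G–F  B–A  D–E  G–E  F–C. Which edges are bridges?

The edges on the cycle G-D-E-G are not bridges since each lies on that cycle.
Every edge lies on some cycle, so there are no bridges.

none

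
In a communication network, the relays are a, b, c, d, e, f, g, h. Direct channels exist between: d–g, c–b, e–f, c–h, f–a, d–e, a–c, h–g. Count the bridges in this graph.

The edges on the cycle d-e-f-a-c-h-g-d are not bridges since each lies on that cycle.
But removing c–b disconnects c from b — this is a bridge.

1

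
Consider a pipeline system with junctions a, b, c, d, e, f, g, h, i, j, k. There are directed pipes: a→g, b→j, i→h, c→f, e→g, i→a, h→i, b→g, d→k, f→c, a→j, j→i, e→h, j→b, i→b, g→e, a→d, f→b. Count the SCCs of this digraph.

4

{a, b, e, g, h, i, j} are all mutually reachable — one SCC of size 7.
{c, f} are all mutually reachable — one SCC of size 2.
{k} is an SCC by itself.
{d} is an SCC by itself.
That gives 4 strongly connected components.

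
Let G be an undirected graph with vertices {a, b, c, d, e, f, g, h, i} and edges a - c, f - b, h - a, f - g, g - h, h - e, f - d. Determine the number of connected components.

2

i is isolated — a component by itself.
Starting from a we can reach a, b, c, d, e, f, g, h. That is one component of size 8.
Total: 2 components.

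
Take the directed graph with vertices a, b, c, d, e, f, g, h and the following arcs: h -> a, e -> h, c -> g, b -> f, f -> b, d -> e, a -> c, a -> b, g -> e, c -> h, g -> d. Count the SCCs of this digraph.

2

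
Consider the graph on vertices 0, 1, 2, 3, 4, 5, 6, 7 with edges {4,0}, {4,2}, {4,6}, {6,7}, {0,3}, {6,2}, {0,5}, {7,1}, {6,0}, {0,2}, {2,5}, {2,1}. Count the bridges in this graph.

1

The edges on the cycle 4-6-7-1-2-4 are not bridges since each lies on that cycle.
But removing 0-3 disconnects 0 from 3 — this is a bridge.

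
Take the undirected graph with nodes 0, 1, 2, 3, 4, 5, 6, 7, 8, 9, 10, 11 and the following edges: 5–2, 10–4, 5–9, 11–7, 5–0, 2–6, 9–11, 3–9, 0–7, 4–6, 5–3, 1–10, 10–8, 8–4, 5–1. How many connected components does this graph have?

Starting from 0 we can reach 0, 1, 2, 3, 4, 5, 6, 7, 8, 9, 10, 11. That is one component of size 12.
Total: 1 component.

1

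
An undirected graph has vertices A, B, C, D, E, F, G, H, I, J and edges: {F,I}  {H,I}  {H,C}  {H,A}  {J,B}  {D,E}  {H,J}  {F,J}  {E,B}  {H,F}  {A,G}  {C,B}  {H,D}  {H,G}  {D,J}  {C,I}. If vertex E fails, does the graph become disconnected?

No

Deleting E leaves 1 component (was 1) (its neighbors B, D remain connected to each other), so E is not a cut vertex.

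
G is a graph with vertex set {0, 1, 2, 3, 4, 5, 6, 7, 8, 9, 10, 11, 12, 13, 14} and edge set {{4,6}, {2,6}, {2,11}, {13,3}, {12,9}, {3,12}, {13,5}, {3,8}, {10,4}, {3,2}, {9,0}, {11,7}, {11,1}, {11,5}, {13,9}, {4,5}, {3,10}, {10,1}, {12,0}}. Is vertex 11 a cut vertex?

Yes

Deleting 11 raises the number of components from 2 to 3, so 11 is a cut vertex.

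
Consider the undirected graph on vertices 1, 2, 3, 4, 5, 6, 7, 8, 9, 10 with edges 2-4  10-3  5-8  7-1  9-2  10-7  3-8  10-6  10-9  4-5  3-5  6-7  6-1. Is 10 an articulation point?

Yes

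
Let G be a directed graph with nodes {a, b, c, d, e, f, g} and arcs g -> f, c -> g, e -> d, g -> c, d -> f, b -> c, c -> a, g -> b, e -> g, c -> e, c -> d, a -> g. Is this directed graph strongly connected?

No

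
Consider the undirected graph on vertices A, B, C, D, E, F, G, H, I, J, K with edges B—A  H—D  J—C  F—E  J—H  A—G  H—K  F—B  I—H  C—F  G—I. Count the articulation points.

2

Removing F increases the component count from 1 to 2, so F is a cut vertex.
Removing H increases the component count from 1 to 3, so H is a cut vertex.
By contrast removing G leaves 1 component; it is not a cut vertex. No other vertex is a cut vertex either.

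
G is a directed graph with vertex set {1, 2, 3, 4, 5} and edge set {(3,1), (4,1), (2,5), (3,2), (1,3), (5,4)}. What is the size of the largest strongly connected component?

{1, 2, 3, 4, 5} are all mutually reachable — one SCC of size 5.
The largest has 5 vertices.

5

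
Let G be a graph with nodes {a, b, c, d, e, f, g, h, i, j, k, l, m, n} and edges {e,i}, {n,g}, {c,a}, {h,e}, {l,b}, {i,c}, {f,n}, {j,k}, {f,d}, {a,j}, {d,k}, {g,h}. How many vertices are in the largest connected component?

11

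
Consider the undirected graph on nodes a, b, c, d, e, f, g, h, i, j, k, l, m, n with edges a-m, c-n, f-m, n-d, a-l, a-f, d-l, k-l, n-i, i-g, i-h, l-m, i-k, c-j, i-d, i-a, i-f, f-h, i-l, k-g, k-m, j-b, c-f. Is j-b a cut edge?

Removing j-b leaves no path between j and b: the component count goes from 2 to 3. So it is a bridge.

Yes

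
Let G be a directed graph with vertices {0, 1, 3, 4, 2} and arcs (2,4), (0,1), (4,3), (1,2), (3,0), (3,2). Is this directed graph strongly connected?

Yes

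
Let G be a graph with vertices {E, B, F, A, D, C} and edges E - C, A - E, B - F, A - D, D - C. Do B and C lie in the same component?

No

The component containing B is {B, F}, and C is not in it.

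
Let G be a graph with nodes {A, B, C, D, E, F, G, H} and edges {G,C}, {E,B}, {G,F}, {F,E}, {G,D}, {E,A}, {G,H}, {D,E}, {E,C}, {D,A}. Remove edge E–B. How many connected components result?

2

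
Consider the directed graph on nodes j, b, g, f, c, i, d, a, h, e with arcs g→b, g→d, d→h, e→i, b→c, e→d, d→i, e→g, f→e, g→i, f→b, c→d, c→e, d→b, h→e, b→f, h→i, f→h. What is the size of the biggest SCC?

7

{b, c, d, e, f, g, h} are all mutually reachable — one SCC of size 7.
{j} is an SCC by itself.
{i} is an SCC by itself.
{a} is an SCC by itself.
The largest has 7 vertices.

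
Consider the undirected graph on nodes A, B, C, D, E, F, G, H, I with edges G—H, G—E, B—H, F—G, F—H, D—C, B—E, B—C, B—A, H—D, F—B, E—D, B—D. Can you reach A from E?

Yes

From E we can reach A, B, C, D, E, F, G, H, which includes A.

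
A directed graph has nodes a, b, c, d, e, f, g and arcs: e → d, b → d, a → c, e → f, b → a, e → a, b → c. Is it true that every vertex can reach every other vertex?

No

There is no directed path from b to e, so the graph is not strongly connected.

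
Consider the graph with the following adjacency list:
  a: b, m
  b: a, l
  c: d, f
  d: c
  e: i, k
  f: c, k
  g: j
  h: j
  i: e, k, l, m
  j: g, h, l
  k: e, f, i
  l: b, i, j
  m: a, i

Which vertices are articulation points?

c, f, i, j, k, l

Removing c increases the component count from 1 to 2, so c is a cut vertex.
Removing f increases the component count from 1 to 2, so f is a cut vertex.
Removing i increases the component count from 1 to 2, so i is a cut vertex.
Likewise j, k, l are cut vertices.
By contrast removing b leaves 1 component; it is not a cut vertex. No other vertex is a cut vertex either.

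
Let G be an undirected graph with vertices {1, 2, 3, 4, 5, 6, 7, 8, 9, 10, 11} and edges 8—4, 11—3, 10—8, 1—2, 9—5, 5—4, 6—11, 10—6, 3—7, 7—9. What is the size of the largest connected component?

Starting from 1 we can reach 1, 2. That is one component of size 2.
Starting from 3 we can reach 3, 4, 5, 6, 7, 8, 9, 10, 11. That is one component of size 9.
The largest has 9 vertices.

9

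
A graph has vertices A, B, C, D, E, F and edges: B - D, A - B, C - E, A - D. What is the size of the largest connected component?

3

F is isolated — a component by itself.
Starting from C we can reach C, E. That is one component of size 2.
Starting from A we can reach A, B, D. That is one component of size 3.
The largest has 3 vertices.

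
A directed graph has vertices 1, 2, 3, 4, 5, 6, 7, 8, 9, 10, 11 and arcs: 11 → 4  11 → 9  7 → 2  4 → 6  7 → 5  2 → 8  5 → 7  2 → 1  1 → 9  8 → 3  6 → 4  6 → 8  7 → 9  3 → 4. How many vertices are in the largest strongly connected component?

4

{3, 4, 6, 8} are all mutually reachable — one SCC of size 4.
{5, 7} are all mutually reachable — one SCC of size 2.
{2} is an SCC by itself.
{10} is an SCC by itself.
{11} is an SCC by itself.
(and 2 more singleton SCCs)
The largest has 4 vertices.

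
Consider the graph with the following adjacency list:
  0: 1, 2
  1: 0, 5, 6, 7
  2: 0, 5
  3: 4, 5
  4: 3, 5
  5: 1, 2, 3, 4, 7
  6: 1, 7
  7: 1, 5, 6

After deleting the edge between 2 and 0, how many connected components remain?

1

2 and 0 are still connected via 2-5-1-0, so the component count stays at 1.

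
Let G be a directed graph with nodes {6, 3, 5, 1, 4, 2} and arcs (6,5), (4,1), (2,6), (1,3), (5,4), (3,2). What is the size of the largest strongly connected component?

6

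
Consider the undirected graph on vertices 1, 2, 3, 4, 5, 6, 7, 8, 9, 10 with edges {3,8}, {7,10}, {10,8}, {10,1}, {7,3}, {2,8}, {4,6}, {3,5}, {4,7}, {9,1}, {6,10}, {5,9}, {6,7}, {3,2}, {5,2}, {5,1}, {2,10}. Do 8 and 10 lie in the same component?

Yes

From 8 we can reach 1, 2, 3, 4, 5, 6, 7, 8, 9, 10, which includes 10.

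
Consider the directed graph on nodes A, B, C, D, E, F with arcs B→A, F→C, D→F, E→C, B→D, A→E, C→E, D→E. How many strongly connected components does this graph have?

5

{C, E} are all mutually reachable — one SCC of size 2.
{F} is an SCC by itself.
{B} is an SCC by itself.
{A} is an SCC by itself.
{D} is an SCC by itself.
That gives 5 strongly connected components.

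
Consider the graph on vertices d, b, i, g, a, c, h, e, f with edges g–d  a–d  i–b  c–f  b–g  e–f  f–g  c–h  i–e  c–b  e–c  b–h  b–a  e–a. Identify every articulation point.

Removing c, for instance, still leaves 1 component. No single vertex removal increases the component count — the graph has no articulation points.

none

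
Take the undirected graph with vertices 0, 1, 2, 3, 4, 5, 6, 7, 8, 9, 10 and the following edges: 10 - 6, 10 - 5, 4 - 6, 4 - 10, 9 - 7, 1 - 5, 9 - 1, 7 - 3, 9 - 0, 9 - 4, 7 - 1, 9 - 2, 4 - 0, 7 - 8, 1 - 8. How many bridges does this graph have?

2

The edges on the cycle 9-4-10-5-1-9 are not bridges since each lies on that cycle.
But removing 7 - 3 disconnects 7 from 3; removing 2 - 9 disconnects 2 from 9 — these are bridges.
That makes 2 bridges.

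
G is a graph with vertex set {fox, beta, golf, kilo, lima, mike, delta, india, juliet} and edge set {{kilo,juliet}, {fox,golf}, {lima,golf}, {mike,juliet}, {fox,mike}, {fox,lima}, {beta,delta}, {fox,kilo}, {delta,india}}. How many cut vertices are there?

2

Removing fox increases the component count from 2 to 3, so fox is a cut vertex.
Removing delta increases the component count from 2 to 3, so delta is a cut vertex.
By contrast removing india leaves 2 components; it is not a cut vertex. No other vertex is a cut vertex either.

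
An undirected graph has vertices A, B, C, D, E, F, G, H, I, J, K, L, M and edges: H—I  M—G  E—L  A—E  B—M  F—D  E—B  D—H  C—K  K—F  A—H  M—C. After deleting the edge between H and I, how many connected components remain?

3

Before removal there are 2 components.
H—I is a bridge — removing it separates H's side from I's side.
After removal: 3 components.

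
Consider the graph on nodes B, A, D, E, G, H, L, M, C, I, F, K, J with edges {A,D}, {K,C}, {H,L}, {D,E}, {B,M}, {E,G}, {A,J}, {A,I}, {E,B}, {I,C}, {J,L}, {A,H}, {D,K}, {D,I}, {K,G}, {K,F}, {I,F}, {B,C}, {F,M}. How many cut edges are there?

0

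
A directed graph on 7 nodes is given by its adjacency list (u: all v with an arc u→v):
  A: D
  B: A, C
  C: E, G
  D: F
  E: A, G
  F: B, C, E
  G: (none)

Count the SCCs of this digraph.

{A, B, C, D, E, F} are all mutually reachable — one SCC of size 6.
{G} is an SCC by itself.
That gives 2 strongly connected components.

2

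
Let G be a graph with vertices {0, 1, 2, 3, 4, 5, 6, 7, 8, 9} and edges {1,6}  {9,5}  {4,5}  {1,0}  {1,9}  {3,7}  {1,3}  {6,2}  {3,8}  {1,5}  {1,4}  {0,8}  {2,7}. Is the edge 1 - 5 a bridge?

No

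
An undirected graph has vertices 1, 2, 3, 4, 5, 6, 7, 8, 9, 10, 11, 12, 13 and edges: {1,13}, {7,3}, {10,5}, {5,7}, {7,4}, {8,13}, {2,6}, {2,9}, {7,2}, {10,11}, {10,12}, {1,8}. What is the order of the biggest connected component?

10

Starting from 1 we can reach 1, 8, 13. That is one component of size 3.
Starting from 2 we can reach 2, 3, 4, 5, 6, 7, 9, 10, 11, 12. That is one component of size 10.
The largest has 10 vertices.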